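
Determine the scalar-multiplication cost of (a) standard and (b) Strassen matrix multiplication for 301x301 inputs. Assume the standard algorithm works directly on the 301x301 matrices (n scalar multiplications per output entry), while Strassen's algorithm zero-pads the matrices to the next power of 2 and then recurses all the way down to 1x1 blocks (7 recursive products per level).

Matrix multiplication for 301x301 matrices:

Strassen's algorithm requires power-of-2 dimensions. Pad 301x301 to 512x512 (next power of 2).

Standard algorithm: 301^3 = 27270901 multiplications
Strassen's algorithm: 7^(log2(512)) = 7^9 = 40353607 multiplications
Difference: 27270901 - 40353607 = -13082706 (Strassen uses MORE here due to padding overhead — for small or just-over-power-of-2 n, padding can outweigh the per-level savings)

Standard: 27270901 multiplications (301^3). Strassen: 40353607 multiplications (7^9, after padding to 512x512). Strassen reduces 8 recursive multiplications to 7 at each level.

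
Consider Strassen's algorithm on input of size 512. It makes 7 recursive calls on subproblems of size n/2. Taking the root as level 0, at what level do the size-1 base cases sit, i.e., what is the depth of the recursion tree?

For divide and conquer with division factor 2:

Problem sizes at each level:
Level 0: 512
Level 1: 256
Level 2: 128
Level 3: 64
Level 4: 32
Level 5: 16
Level 6: 8
Level 7: 4
Level 8: 2
Level 9: 1

The root is level 0 and the size-1 base case is level 9 (the tree spans levels 0 through 9, i.e. 10 levels counting the root), so the depth is the number of divisions: log_2(512) = 9

The recursion tree depth is log_2(512) = 9. At each level, the problem size is divided by 2, so it takes 9 divisions to reduce to a base case of size 1. The algorithm makes 7 recursive calls at each level.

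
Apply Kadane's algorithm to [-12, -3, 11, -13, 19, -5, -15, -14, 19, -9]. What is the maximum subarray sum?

Using Kadane's algorithm on [-12, -3, 11, -13, 19, -5, -15, -14, 19, -9]:

Scanning through the array:
Position 1 (value -3): max_ending_here = -3, max_so_far = -3
Position 2 (value 11): max_ending_here = 11, max_so_far = 11
Position 3 (value -13): max_ending_here = -2, max_so_far = 11
Position 4 (value 19): max_ending_here = 19, max_so_far = 19
Position 5 (value -5): max_ending_here = 14, max_so_far = 19
Position 6 (value -15): max_ending_here = -1, max_so_far = 19
Position 7 (value -14): max_ending_here = -14, max_so_far = 19
Position 8 (value 19): max_ending_here = 19, max_so_far = 19
Position 9 (value -9): max_ending_here = 10, max_so_far = 19

Maximum subarray: [19]
Maximum sum: 19

The maximum subarray is [19] with sum 19. This subarray runs from index 4 to index 4.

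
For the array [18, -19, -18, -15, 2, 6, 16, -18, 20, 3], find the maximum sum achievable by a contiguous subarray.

Using Kadane's algorithm on [18, -19, -18, -15, 2, 6, 16, -18, 20, 3]:

Scanning through the array:
Position 1 (value -19): max_ending_here = -1, max_so_far = 18
Position 2 (value -18): max_ending_here = -18, max_so_far = 18
Position 3 (value -15): max_ending_here = -15, max_so_far = 18
Position 4 (value 2): max_ending_here = 2, max_so_far = 18
Position 5 (value 6): max_ending_here = 8, max_so_far = 18
Position 6 (value 16): max_ending_here = 24, max_so_far = 24
Position 7 (value -18): max_ending_here = 6, max_so_far = 24
Position 8 (value 20): max_ending_here = 26, max_so_far = 26
Position 9 (value 3): max_ending_here = 29, max_so_far = 29

Maximum subarray: [2, 6, 16, -18, 20, 3]
Maximum sum: 29

The maximum subarray is [2, 6, 16, -18, 20, 3] with sum 29. This subarray runs from index 4 to index 9.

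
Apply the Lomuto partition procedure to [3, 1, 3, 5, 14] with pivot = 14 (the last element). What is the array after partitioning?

Lomuto partition with pivot = 14:

Initial array: [3, 1, 3, 5, 14]

arr[0]=3 <= 14: swap with position 0, array becomes [3, 1, 3, 5, 14]
arr[1]=1 <= 14: swap with position 1, array becomes [3, 1, 3, 5, 14]
arr[2]=3 <= 14: swap with position 2, array becomes [3, 1, 3, 5, 14]
arr[3]=5 <= 14: swap with position 3, array becomes [3, 1, 3, 5, 14]

Place pivot at position 4: [3, 1, 3, 5, 14]
Pivot position: 4

After partitioning with pivot 14, the array becomes [3, 1, 3, 5, 14]. The pivot is placed at index 4. All elements to the left of the pivot are <= 14, and all elements to the right are > 14.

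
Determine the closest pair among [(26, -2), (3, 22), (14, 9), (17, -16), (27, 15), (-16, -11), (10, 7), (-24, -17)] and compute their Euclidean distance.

Computing all pairwise distances among 8 points:

d((26, -2), (3, 22)) = 33.2415
d((26, -2), (14, 9)) = 16.2788
d((26, -2), (17, -16)) = 16.6433
d((26, -2), (27, 15)) = 17.0294
d((26, -2), (-16, -11)) = 42.9535
d((26, -2), (10, 7)) = 18.3576
d((26, -2), (-24, -17)) = 52.2015
d((3, 22), (14, 9)) = 17.0294
d((3, 22), (17, -16)) = 40.4969
d((3, 22), (27, 15)) = 25.0
d((3, 22), (-16, -11)) = 38.0789
d((3, 22), (10, 7)) = 16.5529
d((3, 22), (-24, -17)) = 47.4342
d((14, 9), (17, -16)) = 25.1794
d((14, 9), (27, 15)) = 14.3178
d((14, 9), (-16, -11)) = 36.0555
d((14, 9), (10, 7)) = 4.4721 <-- minimum
d((14, 9), (-24, -17)) = 46.0435
d((17, -16), (27, 15)) = 32.573
d((17, -16), (-16, -11)) = 33.3766
d((17, -16), (10, 7)) = 24.0416
d((17, -16), (-24, -17)) = 41.0122
d((27, 15), (-16, -11)) = 50.2494
d((27, 15), (10, 7)) = 18.7883
d((27, 15), (-24, -17)) = 60.208
d((-16, -11), (10, 7)) = 31.6228
d((-16, -11), (-24, -17)) = 10.0
d((10, 7), (-24, -17)) = 41.6173

Closest pair: (14, 9) and (10, 7) with distance 4.4721

The closest pair is (14, 9) and (10, 7) with Euclidean distance 4.4721. For 8 points, brute-force pairwise comparison is shown above. For large n, the divide-and-conquer algorithm (sort by x, recurse on halves, check the dividing strip) achieves O(n log n).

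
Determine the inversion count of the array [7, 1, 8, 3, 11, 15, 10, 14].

Finding inversions in [7, 1, 8, 3, 11, 15, 10, 14]:

(0, 1): arr[0]=7 > arr[1]=1
(0, 3): arr[0]=7 > arr[3]=3
(2, 3): arr[2]=8 > arr[3]=3
(4, 6): arr[4]=11 > arr[6]=10
(5, 6): arr[5]=15 > arr[6]=10
(5, 7): arr[5]=15 > arr[7]=14

Total inversions: 6

The array has 6 inversion(s): (0,1), (0,3), (2,3), (4,6), (5,6), (5,7). Each pair (i,j) satisfies i < j and arr[i] > arr[j].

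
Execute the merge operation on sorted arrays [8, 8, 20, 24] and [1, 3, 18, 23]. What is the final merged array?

Merging process:

Compare 8 vs 1: take 1 from right. Merged: [1]
Compare 8 vs 3: take 3 from right. Merged: [1, 3]
Compare 8 vs 18: take 8 from left. Merged: [1, 3, 8]
Compare 8 vs 18: take 8 from left. Merged: [1, 3, 8, 8]
Compare 20 vs 18: take 18 from right. Merged: [1, 3, 8, 8, 18]
Compare 20 vs 23: take 20 from left. Merged: [1, 3, 8, 8, 18, 20]
Compare 24 vs 23: take 23 from right. Merged: [1, 3, 8, 8, 18, 20, 23]
Append remaining from left: [24]. Merged: [1, 3, 8, 8, 18, 20, 23, 24]

Final merged array: [1, 3, 8, 8, 18, 20, 23, 24]
Total comparisons: 7

The merged array is [1, 3, 8, 8, 18, 20, 23, 24], requiring 7 comparisons. The merge step runs in O(n) time where n is the total number of elements.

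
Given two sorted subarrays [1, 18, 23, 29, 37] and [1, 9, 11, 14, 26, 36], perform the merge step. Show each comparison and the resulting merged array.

Merging process:

Compare 1 vs 1: take 1 from left. Merged: [1]
Compare 18 vs 1: take 1 from right. Merged: [1, 1]
Compare 18 vs 9: take 9 from right. Merged: [1, 1, 9]
Compare 18 vs 11: take 11 from right. Merged: [1, 1, 9, 11]
Compare 18 vs 14: take 14 from right. Merged: [1, 1, 9, 11, 14]
Compare 18 vs 26: take 18 from left. Merged: [1, 1, 9, 11, 14, 18]
Compare 23 vs 26: take 23 from left. Merged: [1, 1, 9, 11, 14, 18, 23]
Compare 29 vs 26: take 26 from right. Merged: [1, 1, 9, 11, 14, 18, 23, 26]
Compare 29 vs 36: take 29 from left. Merged: [1, 1, 9, 11, 14, 18, 23, 26, 29]
Compare 37 vs 36: take 36 from right. Merged: [1, 1, 9, 11, 14, 18, 23, 26, 29, 36]
Append remaining from left: [37]. Merged: [1, 1, 9, 11, 14, 18, 23, 26, 29, 36, 37]

Final merged array: [1, 1, 9, 11, 14, 18, 23, 26, 29, 36, 37]
Total comparisons: 10

The merged array is [1, 1, 9, 11, 14, 18, 23, 26, 29, 36, 37], requiring 10 comparisons. The merge step runs in O(n) time where n is the total number of elements.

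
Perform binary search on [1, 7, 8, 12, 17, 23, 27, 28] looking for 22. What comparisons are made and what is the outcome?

Binary search for 22 in [1, 7, 8, 12, 17, 23, 27, 28]:

lo=0, hi=7, mid=3, arr[mid]=12 -> 12 < 22, search right half
lo=4, hi=7, mid=5, arr[mid]=23 -> 23 > 22, search left half
lo=4, hi=4, mid=4, arr[mid]=17 -> 17 < 22, search right half
lo=5 > hi=4, target 22 not found

Binary search determines that 22 is not in the array after 3 comparisons. The search space was exhausted without finding the target.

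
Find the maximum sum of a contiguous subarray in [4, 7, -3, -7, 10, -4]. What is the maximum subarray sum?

Using Kadane's algorithm on [4, 7, -3, -7, 10, -4]:

Scanning through the array:
Position 1 (value 7): max_ending_here = 11, max_so_far = 11
Position 2 (value -3): max_ending_here = 8, max_so_far = 11
Position 3 (value -7): max_ending_here = 1, max_so_far = 11
Position 4 (value 10): max_ending_here = 11, max_so_far = 11
Position 5 (value -4): max_ending_here = 7, max_so_far = 11

Maximum subarray: [4, 7]
Maximum sum: 11

The maximum subarray is [4, 7] with sum 11. This subarray runs from index 0 to index 1.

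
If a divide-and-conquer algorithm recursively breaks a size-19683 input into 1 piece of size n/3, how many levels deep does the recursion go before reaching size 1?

For divide and conquer with division factor 3:

Problem sizes at each level:
Level 0: 19683
Level 1: 6561
Level 2: 2187
Level 3: 729
Level 4: 243
Level 5: 81
Level 6: 27
Level 7: 9
Level 8: 3
Level 9: 1

The root is level 0 and the size-1 base case is level 9 (the tree spans levels 0 through 9, i.e. 10 levels counting the root), so the depth is the number of divisions: log_3(19683) = 9

The recursion tree depth is log_3(19683) = 9. At each level, the problem size is divided by 3, so it takes 9 divisions to reduce to a base case of size 1. The algorithm makes 1 recursive call at each level.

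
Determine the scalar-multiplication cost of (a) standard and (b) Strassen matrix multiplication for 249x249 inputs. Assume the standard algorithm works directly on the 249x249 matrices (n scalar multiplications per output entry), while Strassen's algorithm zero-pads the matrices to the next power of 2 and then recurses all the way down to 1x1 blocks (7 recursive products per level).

Matrix multiplication for 249x249 matrices:

Strassen's algorithm requires power-of-2 dimensions. Pad 249x249 to 256x256 (next power of 2).

Standard algorithm: 249^3 = 15438249 multiplications
Strassen's algorithm: 7^(log2(256)) = 7^8 = 5764801 multiplications
Savings: 15438249 - 5764801 = 9673448 multiplications

Standard: 15438249 multiplications (249^3). Strassen: 5764801 multiplications (7^8, after padding to 256x256). Strassen reduces 8 recursive multiplications to 7 at each level.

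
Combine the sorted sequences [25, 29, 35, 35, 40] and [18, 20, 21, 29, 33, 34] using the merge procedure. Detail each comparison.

Merging process:

Compare 25 vs 18: take 18 from right. Merged: [18]
Compare 25 vs 20: take 20 from right. Merged: [18, 20]
Compare 25 vs 21: take 21 from right. Merged: [18, 20, 21]
Compare 25 vs 29: take 25 from left. Merged: [18, 20, 21, 25]
Compare 29 vs 29: take 29 from left. Merged: [18, 20, 21, 25, 29]
Compare 35 vs 29: take 29 from right. Merged: [18, 20, 21, 25, 29, 29]
Compare 35 vs 33: take 33 from right. Merged: [18, 20, 21, 25, 29, 29, 33]
Compare 35 vs 34: take 34 from right. Merged: [18, 20, 21, 25, 29, 29, 33, 34]
Append remaining from left: [35, 35, 40]. Merged: [18, 20, 21, 25, 29, 29, 33, 34, 35, 35, 40]

Final merged array: [18, 20, 21, 25, 29, 29, 33, 34, 35, 35, 40]
Total comparisons: 8

The merged array is [18, 20, 21, 25, 29, 29, 33, 34, 35, 35, 40], requiring 8 comparisons. The merge step runs in O(n) time where n is the total number of elements.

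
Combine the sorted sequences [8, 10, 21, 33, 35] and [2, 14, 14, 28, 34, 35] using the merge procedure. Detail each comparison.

Merging process:

Compare 8 vs 2: take 2 from right. Merged: [2]
Compare 8 vs 14: take 8 from left. Merged: [2, 8]
Compare 10 vs 14: take 10 from left. Merged: [2, 8, 10]
Compare 21 vs 14: take 14 from right. Merged: [2, 8, 10, 14]
Compare 21 vs 14: take 14 from right. Merged: [2, 8, 10, 14, 14]
Compare 21 vs 28: take 21 from left. Merged: [2, 8, 10, 14, 14, 21]
Compare 33 vs 28: take 28 from right. Merged: [2, 8, 10, 14, 14, 21, 28]
Compare 33 vs 34: take 33 from left. Merged: [2, 8, 10, 14, 14, 21, 28, 33]
Compare 35 vs 34: take 34 from right. Merged: [2, 8, 10, 14, 14, 21, 28, 33, 34]
Compare 35 vs 35: take 35 from left. Merged: [2, 8, 10, 14, 14, 21, 28, 33, 34, 35]
Append remaining from right: [35]. Merged: [2, 8, 10, 14, 14, 21, 28, 33, 34, 35, 35]

Final merged array: [2, 8, 10, 14, 14, 21, 28, 33, 34, 35, 35]
Total comparisons: 10

The merged array is [2, 8, 10, 14, 14, 21, 28, 33, 34, 35, 35], requiring 10 comparisons. The merge step runs in O(n) time where n is the total number of elements.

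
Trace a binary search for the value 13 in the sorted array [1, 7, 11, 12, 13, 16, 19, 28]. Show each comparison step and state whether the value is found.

Binary search for 13 in [1, 7, 11, 12, 13, 16, 19, 28]:

lo=0, hi=7, mid=3, arr[mid]=12 -> 12 < 13, search right half
lo=4, hi=7, mid=5, arr[mid]=16 -> 16 > 13, search left half
lo=4, hi=4, mid=4, arr[mid]=13 -> Found target at index 4!

Binary search finds 13 at index 4 after 3 comparisons. The search repeatedly halves the search space by comparing with the middle element.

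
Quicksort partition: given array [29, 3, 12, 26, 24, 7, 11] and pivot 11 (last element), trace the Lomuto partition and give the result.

Lomuto partition with pivot = 11:

Initial array: [29, 3, 12, 26, 24, 7, 11]

arr[0]=29 > 11: no swap
arr[1]=3 <= 11: swap with position 0, array becomes [3, 29, 12, 26, 24, 7, 11]
arr[2]=12 > 11: no swap
arr[3]=26 > 11: no swap
arr[4]=24 > 11: no swap
arr[5]=7 <= 11: swap with position 1, array becomes [3, 7, 12, 26, 24, 29, 11]

Place pivot at position 2: [3, 7, 11, 26, 24, 29, 12]
Pivot position: 2

After partitioning with pivot 11, the array becomes [3, 7, 11, 26, 24, 29, 12]. The pivot is placed at index 2. All elements to the left of the pivot are <= 11, and all elements to the right are > 11.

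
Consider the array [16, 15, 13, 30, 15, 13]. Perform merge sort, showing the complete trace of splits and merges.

Merge sort trace:

Split: [16, 15, 13, 30, 15, 13] -> [16, 15, 13] and [30, 15, 13]
  Split: [16, 15, 13] -> [16] and [15, 13]
    Split: [15, 13] -> [15] and [13]
    Merge: [15] + [13] -> [13, 15]
  Merge: [16] + [13, 15] -> [13, 15, 16]
  Split: [30, 15, 13] -> [30] and [15, 13]
    Split: [15, 13] -> [15] and [13]
    Merge: [15] + [13] -> [13, 15]
  Merge: [30] + [13, 15] -> [13, 15, 30]
Merge: [13, 15, 16] + [13, 15, 30] -> [13, 13, 15, 15, 16, 30]

Final sorted array: [13, 13, 15, 15, 16, 30]

The merge sort proceeds by recursively splitting the array and merging sorted halves.
After all merges, the sorted array is [13, 13, 15, 15, 16, 30].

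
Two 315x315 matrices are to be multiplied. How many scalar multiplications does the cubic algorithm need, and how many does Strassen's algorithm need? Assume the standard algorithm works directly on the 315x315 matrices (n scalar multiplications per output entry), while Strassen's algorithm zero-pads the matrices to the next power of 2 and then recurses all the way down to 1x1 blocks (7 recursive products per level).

Matrix multiplication for 315x315 matrices:

Strassen's algorithm requires power-of-2 dimensions. Pad 315x315 to 512x512 (next power of 2).

Standard algorithm: 315^3 = 31255875 multiplications
Strassen's algorithm: 7^(log2(512)) = 7^9 = 40353607 multiplications
Difference: 31255875 - 40353607 = -9097732 (Strassen uses MORE here due to padding overhead — for small or just-over-power-of-2 n, padding can outweigh the per-level savings)

Standard: 31255875 multiplications (315^3). Strassen: 40353607 multiplications (7^9, after padding to 512x512). Strassen reduces 8 recursive multiplications to 7 at each level.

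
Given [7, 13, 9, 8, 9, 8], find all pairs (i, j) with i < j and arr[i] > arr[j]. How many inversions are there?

Finding inversions in [7, 13, 9, 8, 9, 8]:

(1, 2): arr[1]=13 > arr[2]=9
(1, 3): arr[1]=13 > arr[3]=8
(1, 4): arr[1]=13 > arr[4]=9
(1, 5): arr[1]=13 > arr[5]=8
(2, 3): arr[2]=9 > arr[3]=8
(2, 5): arr[2]=9 > arr[5]=8
(4, 5): arr[4]=9 > arr[5]=8

Total inversions: 7

The array has 7 inversion(s): (1,2), (1,3), (1,4), (1,5), (2,3), (2,5), (4,5). Each pair (i,j) satisfies i < j and arr[i] > arr[j].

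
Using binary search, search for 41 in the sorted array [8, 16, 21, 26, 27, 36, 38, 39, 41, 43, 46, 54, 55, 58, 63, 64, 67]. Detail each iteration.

Binary search for 41 in [8, 16, 21, 26, 27, 36, 38, 39, 41, 43, 46, 54, 55, 58, 63, 64, 67]:

lo=0, hi=16, mid=8, arr[mid]=41 -> Found target at index 8!

Binary search finds 41 at index 8 after 1 comparisons. The search repeatedly halves the search space by comparing with the middle element.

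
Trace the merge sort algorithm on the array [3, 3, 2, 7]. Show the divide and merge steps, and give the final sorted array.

Merge sort trace:

Split: [3, 3, 2, 7] -> [3, 3] and [2, 7]
  Split: [3, 3] -> [3] and [3]
  Merge: [3] + [3] -> [3, 3]
  Split: [2, 7] -> [2] and [7]
  Merge: [2] + [7] -> [2, 7]
Merge: [3, 3] + [2, 7] -> [2, 3, 3, 7]

Final sorted array: [2, 3, 3, 7]

The merge sort proceeds by recursively splitting the array and merging sorted halves.
After all merges, the sorted array is [2, 3, 3, 7].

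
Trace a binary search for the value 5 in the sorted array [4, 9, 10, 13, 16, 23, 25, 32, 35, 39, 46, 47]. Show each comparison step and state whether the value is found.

Binary search for 5 in [4, 9, 10, 13, 16, 23, 25, 32, 35, 39, 46, 47]:

lo=0, hi=11, mid=5, arr[mid]=23 -> 23 > 5, search left half
lo=0, hi=4, mid=2, arr[mid]=10 -> 10 > 5, search left half
lo=0, hi=1, mid=0, arr[mid]=4 -> 4 < 5, search right half
lo=1, hi=1, mid=1, arr[mid]=9 -> 9 > 5, search left half
lo=1 > hi=0, target 5 not found

Binary search determines that 5 is not in the array after 4 comparisons. The search space was exhausted without finding the target.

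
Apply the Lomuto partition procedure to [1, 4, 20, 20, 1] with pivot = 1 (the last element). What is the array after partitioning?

Lomuto partition with pivot = 1:

Initial array: [1, 4, 20, 20, 1]

arr[0]=1 <= 1: swap with position 0, array becomes [1, 4, 20, 20, 1]
arr[1]=4 > 1: no swap
arr[2]=20 > 1: no swap
arr[3]=20 > 1: no swap

Place pivot at position 1: [1, 1, 20, 20, 4]
Pivot position: 1

After partitioning with pivot 1, the array becomes [1, 1, 20, 20, 4]. The pivot is placed at index 1. All elements to the left of the pivot are <= 1, and all elements to the right are > 1.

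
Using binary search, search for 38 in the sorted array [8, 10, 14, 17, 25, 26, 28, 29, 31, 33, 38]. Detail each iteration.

Binary search for 38 in [8, 10, 14, 17, 25, 26, 28, 29, 31, 33, 38]:

lo=0, hi=10, mid=5, arr[mid]=26 -> 26 < 38, search right half
lo=6, hi=10, mid=8, arr[mid]=31 -> 31 < 38, search right half
lo=9, hi=10, mid=9, arr[mid]=33 -> 33 < 38, search right half
lo=10, hi=10, mid=10, arr[mid]=38 -> Found target at index 10!

Binary search finds 38 at index 10 after 4 comparisons. The search repeatedly halves the search space by comparing with the middle element.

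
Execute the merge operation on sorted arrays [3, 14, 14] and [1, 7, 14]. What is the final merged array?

Merging process:

Compare 3 vs 1: take 1 from right. Merged: [1]
Compare 3 vs 7: take 3 from left. Merged: [1, 3]
Compare 14 vs 7: take 7 from right. Merged: [1, 3, 7]
Compare 14 vs 14: take 14 from left. Merged: [1, 3, 7, 14]
Compare 14 vs 14: take 14 from left. Merged: [1, 3, 7, 14, 14]
Append remaining from right: [14]. Merged: [1, 3, 7, 14, 14, 14]

Final merged array: [1, 3, 7, 14, 14, 14]
Total comparisons: 5

The merged array is [1, 3, 7, 14, 14, 14], requiring 5 comparisons. The merge step runs in O(n) time where n is the total number of elements.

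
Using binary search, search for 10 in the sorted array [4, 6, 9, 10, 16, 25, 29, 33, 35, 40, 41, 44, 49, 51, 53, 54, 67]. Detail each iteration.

Binary search for 10 in [4, 6, 9, 10, 16, 25, 29, 33, 35, 40, 41, 44, 49, 51, 53, 54, 67]:

lo=0, hi=16, mid=8, arr[mid]=35 -> 35 > 10, search left half
lo=0, hi=7, mid=3, arr[mid]=10 -> Found target at index 3!

Binary search finds 10 at index 3 after 2 comparisons. The search repeatedly halves the search space by comparing with the middle element.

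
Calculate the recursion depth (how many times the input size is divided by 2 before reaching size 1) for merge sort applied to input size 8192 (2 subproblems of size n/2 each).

For divide and conquer with division factor 2:

Problem sizes at each level:
Level 0: 8192
Level 1: 4096
Level 2: 2048
Level 3: 1024
Level 4: 512
Level 5: 256
Level 6: 128
Level 7: 64
Level 8: 32
Level 9: 16
Level 10: 8
Level 11: 4
Level 12: 2
Level 13: 1

The root is level 0 and the size-1 base case is level 13 (the tree spans levels 0 through 13, i.e. 14 levels counting the root), so the depth is the number of divisions: log_2(8192) = 13

The recursion tree depth is log_2(8192) = 13. At each level, the problem size is divided by 2, so it takes 13 divisions to reduce to a base case of size 1. The algorithm makes 2 recursive calls at each level.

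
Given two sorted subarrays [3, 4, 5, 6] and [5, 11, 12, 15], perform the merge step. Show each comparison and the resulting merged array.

Merging process:

Compare 3 vs 5: take 3 from left. Merged: [3]
Compare 4 vs 5: take 4 from left. Merged: [3, 4]
Compare 5 vs 5: take 5 from left. Merged: [3, 4, 5]
Compare 6 vs 5: take 5 from right. Merged: [3, 4, 5, 5]
Compare 6 vs 11: take 6 from left. Merged: [3, 4, 5, 5, 6]
Append remaining from right: [11, 12, 15]. Merged: [3, 4, 5, 5, 6, 11, 12, 15]

Final merged array: [3, 4, 5, 5, 6, 11, 12, 15]
Total comparisons: 5

The merged array is [3, 4, 5, 5, 6, 11, 12, 15], requiring 5 comparisons. The merge step runs in O(n) time where n is the total number of elements.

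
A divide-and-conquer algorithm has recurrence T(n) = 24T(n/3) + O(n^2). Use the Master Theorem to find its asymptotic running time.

Master Theorem for T(n) = 24T(n/3) + O(n^2):

a = 24, b = 3, c = 2
log_b(a) = log_3(24) = 2.8928

Case 1: c = 2 < log_3(24) = 2.8928
T(n) = O(n^(log_3 24))

For T(n) = 24T(n/3) + O(n^2): log_3(24) = 2.8928. This is Case 1 of the Master Theorem (c < log_b(a), work dominated by leaves), giving O(n^(log_3 24)).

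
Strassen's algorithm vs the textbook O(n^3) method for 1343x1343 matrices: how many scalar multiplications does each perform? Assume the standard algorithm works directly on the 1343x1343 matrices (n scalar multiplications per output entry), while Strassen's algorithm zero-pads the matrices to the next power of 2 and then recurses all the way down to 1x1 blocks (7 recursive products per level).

Matrix multiplication for 1343x1343 matrices:

Strassen's algorithm requires power-of-2 dimensions. Pad 1343x1343 to 2048x2048 (next power of 2).

Standard algorithm: 1343^3 = 2422300607 multiplications
Strassen's algorithm: 7^(log2(2048)) = 7^11 = 1977326743 multiplications
Savings: 2422300607 - 1977326743 = 444973864 multiplications

Standard: 2422300607 multiplications (1343^3). Strassen: 1977326743 multiplications (7^11, after padding to 2048x2048). Strassen reduces 8 recursive multiplications to 7 at each level.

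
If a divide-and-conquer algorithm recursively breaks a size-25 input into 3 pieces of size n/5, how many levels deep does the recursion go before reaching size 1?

For divide and conquer with division factor 5:

Problem sizes at each level:
Level 0: 25
Level 1: 5
Level 2: 1

The root is level 0 and the size-1 base case is level 2 (the tree spans levels 0 through 2, i.e. 3 levels counting the root), so the depth is the number of divisions: log_5(25) = 2

The recursion tree depth is log_5(25) = 2. At each level, the problem size is divided by 5, so it takes 2 divisions to reduce to a base case of size 1. The algorithm makes 3 recursive calls at each level.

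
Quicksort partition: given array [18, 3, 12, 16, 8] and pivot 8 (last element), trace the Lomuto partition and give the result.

Lomuto partition with pivot = 8:

Initial array: [18, 3, 12, 16, 8]

arr[0]=18 > 8: no swap
arr[1]=3 <= 8: swap with position 0, array becomes [3, 18, 12, 16, 8]
arr[2]=12 > 8: no swap
arr[3]=16 > 8: no swap

Place pivot at position 1: [3, 8, 12, 16, 18]
Pivot position: 1

After partitioning with pivot 8, the array becomes [3, 8, 12, 16, 18]. The pivot is placed at index 1. All elements to the left of the pivot are <= 8, and all elements to the right are > 8.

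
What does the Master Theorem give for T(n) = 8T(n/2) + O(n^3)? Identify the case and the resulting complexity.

Master Theorem for T(n) = 8T(n/2) + O(n^3):

a = 8, b = 2, c = 3
log_b(a) = log_2(8) = 3.0000

Case 2: c = 3 = log_2(8) = 3.0000
T(n) = O(n^3 log n) = O(n^3 log n)

For T(n) = 8T(n/2) + O(n^3): log_2(8) = 3.0000. This is Case 2 of the Master Theorem (c = log_b(a), equal work at all levels), giving O(n^3 log n).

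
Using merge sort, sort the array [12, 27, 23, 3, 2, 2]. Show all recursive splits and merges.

Merge sort trace:

Split: [12, 27, 23, 3, 2, 2] -> [12, 27, 23] and [3, 2, 2]
  Split: [12, 27, 23] -> [12] and [27, 23]
    Split: [27, 23] -> [27] and [23]
    Merge: [27] + [23] -> [23, 27]
  Merge: [12] + [23, 27] -> [12, 23, 27]
  Split: [3, 2, 2] -> [3] and [2, 2]
    Split: [2, 2] -> [2] and [2]
    Merge: [2] + [2] -> [2, 2]
  Merge: [3] + [2, 2] -> [2, 2, 3]
Merge: [12, 23, 27] + [2, 2, 3] -> [2, 2, 3, 12, 23, 27]

Final sorted array: [2, 2, 3, 12, 23, 27]

The merge sort proceeds by recursively splitting the array and merging sorted halves.
After all merges, the sorted array is [2, 2, 3, 12, 23, 27].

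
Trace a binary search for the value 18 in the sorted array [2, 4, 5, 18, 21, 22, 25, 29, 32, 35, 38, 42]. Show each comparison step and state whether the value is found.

Binary search for 18 in [2, 4, 5, 18, 21, 22, 25, 29, 32, 35, 38, 42]:

lo=0, hi=11, mid=5, arr[mid]=22 -> 22 > 18, search left half
lo=0, hi=4, mid=2, arr[mid]=5 -> 5 < 18, search right half
lo=3, hi=4, mid=3, arr[mid]=18 -> Found target at index 3!

Binary search finds 18 at index 3 after 3 comparisons. The search repeatedly halves the search space by comparing with the middle element.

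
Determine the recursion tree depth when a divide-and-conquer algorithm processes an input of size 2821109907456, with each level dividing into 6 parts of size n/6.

For divide and conquer with division factor 6:

Problem sizes at each level:
Level 0: 2821109907456
Level 1: 470184984576
Level 2: 78364164096
Level 3: 13060694016
Level 4: 2176782336
Level 5: 362797056
Level 6: 60466176
Level 7: 10077696
Level 8: 1679616
Level 9: 279936
Level 10: 46656
Level 11: 7776
Level 12: 1296
Level 13: 216
Level 14: 36
Level 15: 6
Level 16: 1

The root is level 0 and the size-1 base case is level 16 (the tree spans levels 0 through 16, i.e. 17 levels counting the root), so the depth is the number of divisions: log_6(2821109907456) = 16

The recursion tree depth is log_6(2821109907456) = 16. At each level, the problem size is divided by 6, so it takes 16 divisions to reduce to a base case of size 1. The algorithm makes 6 recursive calls at each level.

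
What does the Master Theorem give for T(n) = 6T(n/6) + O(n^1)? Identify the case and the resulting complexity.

Master Theorem for T(n) = 6T(n/6) + O(n^1):

a = 6, b = 6, c = 1
log_b(a) = log_6(6) = 1.0000

Case 2: c = 1 = log_6(6) = 1.0000
T(n) = O(n^1 log n) = O(n log n)

For T(n) = 6T(n/6) + O(n^1): log_6(6) = 1.0000. This is Case 2 of the Master Theorem (c = log_b(a), equal work at all levels), giving O(n log n).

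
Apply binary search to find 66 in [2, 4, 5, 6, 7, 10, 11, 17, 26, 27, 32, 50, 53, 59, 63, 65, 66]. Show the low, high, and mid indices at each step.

Binary search for 66 in [2, 4, 5, 6, 7, 10, 11, 17, 26, 27, 32, 50, 53, 59, 63, 65, 66]:

lo=0, hi=16, mid=8, arr[mid]=26 -> 26 < 66, search right half
lo=9, hi=16, mid=12, arr[mid]=53 -> 53 < 66, search right half
lo=13, hi=16, mid=14, arr[mid]=63 -> 63 < 66, search right half
lo=15, hi=16, mid=15, arr[mid]=65 -> 65 < 66, search right half
lo=16, hi=16, mid=16, arr[mid]=66 -> Found target at index 16!

Binary search finds 66 at index 16 after 5 comparisons. The search repeatedly halves the search space by comparing with the middle element.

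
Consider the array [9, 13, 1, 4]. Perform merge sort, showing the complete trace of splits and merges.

Merge sort trace:

Split: [9, 13, 1, 4] -> [9, 13] and [1, 4]
  Split: [9, 13] -> [9] and [13]
  Merge: [9] + [13] -> [9, 13]
  Split: [1, 4] -> [1] and [4]
  Merge: [1] + [4] -> [1, 4]
Merge: [9, 13] + [1, 4] -> [1, 4, 9, 13]

Final sorted array: [1, 4, 9, 13]

The merge sort proceeds by recursively splitting the array and merging sorted halves.
After all merges, the sorted array is [1, 4, 9, 13].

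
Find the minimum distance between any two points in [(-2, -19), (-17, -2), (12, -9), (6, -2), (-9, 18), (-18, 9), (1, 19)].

Computing all pairwise distances among 7 points:

d((-2, -19), (-17, -2)) = 22.6716
d((-2, -19), (12, -9)) = 17.2047
d((-2, -19), (6, -2)) = 18.7883
d((-2, -19), (-9, 18)) = 37.6563
d((-2, -19), (-18, 9)) = 32.249
d((-2, -19), (1, 19)) = 38.1182
d((-17, -2), (12, -9)) = 29.8329
d((-17, -2), (6, -2)) = 23.0
d((-17, -2), (-9, 18)) = 21.5407
d((-17, -2), (-18, 9)) = 11.0454
d((-17, -2), (1, 19)) = 27.6586
d((12, -9), (6, -2)) = 9.2195 <-- minimum
d((12, -9), (-9, 18)) = 34.2053
d((12, -9), (-18, 9)) = 34.9857
d((12, -9), (1, 19)) = 30.0832
d((6, -2), (-9, 18)) = 25.0
d((6, -2), (-18, 9)) = 26.4008
d((6, -2), (1, 19)) = 21.587
d((-9, 18), (-18, 9)) = 12.7279
d((-9, 18), (1, 19)) = 10.0499
d((-18, 9), (1, 19)) = 21.4709

Closest pair: (12, -9) and (6, -2) with distance 9.2195

The closest pair is (12, -9) and (6, -2) with Euclidean distance 9.2195. For 7 points, brute-force pairwise comparison is shown above. For large n, the divide-and-conquer algorithm (sort by x, recurse on halves, check the dividing strip) achieves O(n log n).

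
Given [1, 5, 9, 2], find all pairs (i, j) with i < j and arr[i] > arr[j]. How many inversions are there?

Finding inversions in [1, 5, 9, 2]:

(1, 3): arr[1]=5 > arr[3]=2
(2, 3): arr[2]=9 > arr[3]=2

Total inversions: 2

The array has 2 inversion(s): (1,3), (2,3). Each pair (i,j) satisfies i < j and arr[i] > arr[j].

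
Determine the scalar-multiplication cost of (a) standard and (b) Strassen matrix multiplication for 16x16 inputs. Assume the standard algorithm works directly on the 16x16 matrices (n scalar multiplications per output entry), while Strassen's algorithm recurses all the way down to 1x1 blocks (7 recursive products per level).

Matrix multiplication for 16x16 matrices:

Standard algorithm: 16^3 = 4096 multiplications
Strassen's algorithm: 7^(log2(16)) = 7^4 = 2401 multiplications
Savings: 4096 - 2401 = 1695 multiplications

Standard: 4096 multiplications (16^3). Strassen: 2401 multiplications (7^4). Strassen reduces 8 recursive multiplications to 7 at each level.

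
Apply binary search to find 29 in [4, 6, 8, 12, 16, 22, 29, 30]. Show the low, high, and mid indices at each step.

Binary search for 29 in [4, 6, 8, 12, 16, 22, 29, 30]:

lo=0, hi=7, mid=3, arr[mid]=12 -> 12 < 29, search right half
lo=4, hi=7, mid=5, arr[mid]=22 -> 22 < 29, search right half
lo=6, hi=7, mid=6, arr[mid]=29 -> Found target at index 6!

Binary search finds 29 at index 6 after 3 comparisons. The search repeatedly halves the search space by comparing with the middle element.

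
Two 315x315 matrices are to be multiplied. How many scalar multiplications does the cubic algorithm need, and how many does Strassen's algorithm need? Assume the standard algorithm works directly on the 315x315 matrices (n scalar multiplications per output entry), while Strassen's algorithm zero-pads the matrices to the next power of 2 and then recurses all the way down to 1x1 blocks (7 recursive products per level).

Matrix multiplication for 315x315 matrices:

Strassen's algorithm requires power-of-2 dimensions. Pad 315x315 to 512x512 (next power of 2).

Standard algorithm: 315^3 = 31255875 multiplications
Strassen's algorithm: 7^(log2(512)) = 7^9 = 40353607 multiplications
Difference: 31255875 - 40353607 = -9097732 (Strassen uses MORE here due to padding overhead — for small or just-over-power-of-2 n, padding can outweigh the per-level savings)

Standard: 31255875 multiplications (315^3). Strassen: 40353607 multiplications (7^9, after padding to 512x512). Strassen reduces 8 recursive multiplications to 7 at each level.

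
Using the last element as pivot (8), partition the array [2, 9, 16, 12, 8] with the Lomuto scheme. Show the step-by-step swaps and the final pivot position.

Lomuto partition with pivot = 8:

Initial array: [2, 9, 16, 12, 8]

arr[0]=2 <= 8: swap with position 0, array becomes [2, 9, 16, 12, 8]
arr[1]=9 > 8: no swap
arr[2]=16 > 8: no swap
arr[3]=12 > 8: no swap

Place pivot at position 1: [2, 8, 16, 12, 9]
Pivot position: 1

After partitioning with pivot 8, the array becomes [2, 8, 16, 12, 9]. The pivot is placed at index 1. All elements to the left of the pivot are <= 8, and all elements to the right are > 8.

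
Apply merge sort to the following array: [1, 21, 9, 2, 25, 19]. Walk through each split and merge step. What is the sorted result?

Merge sort trace:

Split: [1, 21, 9, 2, 25, 19] -> [1, 21, 9] and [2, 25, 19]
  Split: [1, 21, 9] -> [1] and [21, 9]
    Split: [21, 9] -> [21] and [9]
    Merge: [21] + [9] -> [9, 21]
  Merge: [1] + [9, 21] -> [1, 9, 21]
  Split: [2, 25, 19] -> [2] and [25, 19]
    Split: [25, 19] -> [25] and [19]
    Merge: [25] + [19] -> [19, 25]
  Merge: [2] + [19, 25] -> [2, 19, 25]
Merge: [1, 9, 21] + [2, 19, 25] -> [1, 2, 9, 19, 21, 25]

Final sorted array: [1, 2, 9, 19, 21, 25]

The merge sort proceeds by recursively splitting the array and merging sorted halves.
After all merges, the sorted array is [1, 2, 9, 19, 21, 25].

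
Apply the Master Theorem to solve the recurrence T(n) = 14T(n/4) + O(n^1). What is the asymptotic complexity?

Master Theorem for T(n) = 14T(n/4) + O(n^1):

a = 14, b = 4, c = 1
log_b(a) = log_4(14) = 1.9037

Case 1: c = 1 < log_4(14) = 1.9037
T(n) = O(n^(log_4 14))

For T(n) = 14T(n/4) + O(n^1): log_4(14) = 1.9037. This is Case 1 of the Master Theorem (c < log_b(a), work dominated by leaves), giving O(n^(log_4 14)).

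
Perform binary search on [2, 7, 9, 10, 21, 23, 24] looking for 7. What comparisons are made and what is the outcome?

Binary search for 7 in [2, 7, 9, 10, 21, 23, 24]:

lo=0, hi=6, mid=3, arr[mid]=10 -> 10 > 7, search left half
lo=0, hi=2, mid=1, arr[mid]=7 -> Found target at index 1!

Binary search finds 7 at index 1 after 2 comparisons. The search repeatedly halves the search space by comparing with the middle element.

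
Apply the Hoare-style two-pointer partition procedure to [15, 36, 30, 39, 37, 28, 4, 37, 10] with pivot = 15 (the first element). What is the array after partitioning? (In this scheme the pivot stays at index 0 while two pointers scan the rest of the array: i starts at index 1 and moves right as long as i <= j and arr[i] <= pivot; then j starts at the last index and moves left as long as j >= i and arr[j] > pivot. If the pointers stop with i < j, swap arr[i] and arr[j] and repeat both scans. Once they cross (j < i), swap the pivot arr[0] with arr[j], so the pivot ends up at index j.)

Hoare-style two-pointer partition with pivot = 15:

Initial array: [15, 36, 30, 39, 37, 28, 4, 37, 10]

Pointers start at i = 1, j = 8.
i stops at index 1 (arr[1]=36 > 15), j stops at index 8 (arr[8]=10 <= 15): swap arr[1] and arr[8], array becomes [15, 10, 30, 39, 37, 28, 4, 37, 36]
i stops at index 2 (arr[2]=30 > 15), j stops at index 6 (arr[6]=4 <= 15): swap arr[2] and arr[6], array becomes [15, 10, 4, 39, 37, 28, 30, 37, 36]
i ends at 3, j ends at 2: the pointers have crossed (j < i), so scanning stops.

Swap pivot arr[0] with arr[2] to place pivot at position 2: [4, 10, 15, 39, 37, 28, 30, 37, 36]
Pivot position: 2

After partitioning with pivot 15, the array becomes [4, 10, 15, 39, 37, 28, 30, 37, 36]. The pivot is placed at index 2. All elements to the left of the pivot are <= 15, and all elements to the right are > 15.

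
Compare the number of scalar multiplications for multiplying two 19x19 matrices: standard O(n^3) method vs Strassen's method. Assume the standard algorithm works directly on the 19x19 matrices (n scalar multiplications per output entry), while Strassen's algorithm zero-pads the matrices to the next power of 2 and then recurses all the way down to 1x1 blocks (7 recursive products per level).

Matrix multiplication for 19x19 matrices:

Strassen's algorithm requires power-of-2 dimensions. Pad 19x19 to 32x32 (next power of 2).

Standard algorithm: 19^3 = 6859 multiplications
Strassen's algorithm: 7^(log2(32)) = 7^5 = 16807 multiplications
Difference: 6859 - 16807 = -9948 (Strassen uses MORE here due to padding overhead — for small or just-over-power-of-2 n, padding can outweigh the per-level savings)

Standard: 6859 multiplications (19^3). Strassen: 16807 multiplications (7^5, after padding to 32x32). Strassen reduces 8 recursive multiplications to 7 at each level.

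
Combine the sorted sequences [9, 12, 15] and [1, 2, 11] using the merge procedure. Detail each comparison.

Merging process:

Compare 9 vs 1: take 1 from right. Merged: [1]
Compare 9 vs 2: take 2 from right. Merged: [1, 2]
Compare 9 vs 11: take 9 from left. Merged: [1, 2, 9]
Compare 12 vs 11: take 11 from right. Merged: [1, 2, 9, 11]
Append remaining from left: [12, 15]. Merged: [1, 2, 9, 11, 12, 15]

Final merged array: [1, 2, 9, 11, 12, 15]
Total comparisons: 4

The merged array is [1, 2, 9, 11, 12, 15], requiring 4 comparisons. The merge step runs in O(n) time where n is the total number of elements.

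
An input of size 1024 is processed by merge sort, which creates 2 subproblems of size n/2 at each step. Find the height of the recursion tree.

For divide and conquer with division factor 2:

Problem sizes at each level:
Level 0: 1024
Level 1: 512
Level 2: 256
Level 3: 128
Level 4: 64
Level 5: 32
Level 6: 16
Level 7: 8
Level 8: 4
Level 9: 2
Level 10: 1

The root is level 0 and the size-1 base case is level 10 (the tree spans levels 0 through 10, i.e. 11 levels counting the root), so the depth is the number of divisions: log_2(1024) = 10

The recursion tree depth is log_2(1024) = 10. At each level, the problem size is divided by 2, so it takes 10 divisions to reduce to a base case of size 1. The algorithm makes 2 recursive calls at each level.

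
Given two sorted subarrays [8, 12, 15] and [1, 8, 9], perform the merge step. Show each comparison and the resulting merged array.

Merging process:

Compare 8 vs 1: take 1 from right. Merged: [1]
Compare 8 vs 8: take 8 from left. Merged: [1, 8]
Compare 12 vs 8: take 8 from right. Merged: [1, 8, 8]
Compare 12 vs 9: take 9 from right. Merged: [1, 8, 8, 9]
Append remaining from left: [12, 15]. Merged: [1, 8, 8, 9, 12, 15]

Final merged array: [1, 8, 8, 9, 12, 15]
Total comparisons: 4

The merged array is [1, 8, 8, 9, 12, 15], requiring 4 comparisons. The merge step runs in O(n) time where n is the total number of elements.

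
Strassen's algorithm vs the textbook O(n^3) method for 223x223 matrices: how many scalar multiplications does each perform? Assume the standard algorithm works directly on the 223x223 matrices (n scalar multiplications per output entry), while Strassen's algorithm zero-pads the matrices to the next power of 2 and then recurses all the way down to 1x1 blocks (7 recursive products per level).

Matrix multiplication for 223x223 matrices:

Strassen's algorithm requires power-of-2 dimensions. Pad 223x223 to 256x256 (next power of 2).

Standard algorithm: 223^3 = 11089567 multiplications
Strassen's algorithm: 7^(log2(256)) = 7^8 = 5764801 multiplications
Savings: 11089567 - 5764801 = 5324766 multiplications

Standard: 11089567 multiplications (223^3). Strassen: 5764801 multiplications (7^8, after padding to 256x256). Strassen reduces 8 recursive multiplications to 7 at each level.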